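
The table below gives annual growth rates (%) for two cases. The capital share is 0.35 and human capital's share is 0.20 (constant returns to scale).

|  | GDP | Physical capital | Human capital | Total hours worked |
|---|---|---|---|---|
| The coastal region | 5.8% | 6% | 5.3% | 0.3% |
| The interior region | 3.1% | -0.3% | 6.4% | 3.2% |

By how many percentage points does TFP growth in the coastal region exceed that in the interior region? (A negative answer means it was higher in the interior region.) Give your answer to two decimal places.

Labor's share = 1 − 0.35 − 0.2 = 0.45.
The coastal region: TFP = 5.8 − 2.1 − 1.06 − 0.135 = 2.505%.
The interior region: TFP = 3.1 + 0.105 − 1.28 − 1.44 = 0.485%.
Difference = 2.505 − (0.485) = 2.02 pp.

2.02 percentage points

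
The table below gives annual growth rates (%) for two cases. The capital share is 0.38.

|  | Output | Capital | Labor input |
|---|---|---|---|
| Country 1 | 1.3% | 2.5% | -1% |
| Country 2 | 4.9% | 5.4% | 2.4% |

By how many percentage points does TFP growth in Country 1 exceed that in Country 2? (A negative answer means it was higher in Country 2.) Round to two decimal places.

Labor's share = 1 − 0.38 = 0.62.
Country 1: TFP = 1.3 − 0.95 + 0.62 = 0.97%.
Country 2: TFP = 4.9 − 2.052 − 1.488 = 1.36%.
Difference = 0.97 − (1.36) = -0.39 pp.

-0.39 percentage points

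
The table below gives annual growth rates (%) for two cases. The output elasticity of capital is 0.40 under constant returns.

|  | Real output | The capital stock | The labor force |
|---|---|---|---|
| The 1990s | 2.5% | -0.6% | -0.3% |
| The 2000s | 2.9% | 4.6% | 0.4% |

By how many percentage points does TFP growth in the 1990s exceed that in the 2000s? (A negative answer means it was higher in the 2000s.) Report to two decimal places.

Labor's share = 1 − 0.4 = 0.6.
The 1990s: TFP = 2.5 + 0.24 + 0.18 = 2.92%.
The 2000s: TFP = 2.9 − 1.84 − 0.24 = 0.82%.
Difference = 2.92 − (0.82) = 2.1 pp.

2.10 percentage points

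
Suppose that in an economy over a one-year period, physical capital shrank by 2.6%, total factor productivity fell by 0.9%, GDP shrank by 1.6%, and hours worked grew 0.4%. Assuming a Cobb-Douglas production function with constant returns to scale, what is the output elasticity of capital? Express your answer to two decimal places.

gY = gA + α·gK + (1−α)·gL, so gY − gA − gL = α(gK − gL).
-1.6 + 0.9 − 0.4 = α × (-2.6 − 0.4).
-1.1 = -3 α, so α = 0.3667.

0.37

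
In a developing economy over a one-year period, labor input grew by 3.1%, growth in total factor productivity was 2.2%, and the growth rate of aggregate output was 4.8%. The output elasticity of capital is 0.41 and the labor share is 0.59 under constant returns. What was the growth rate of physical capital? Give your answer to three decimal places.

Labor's share = 1 − 0.41 = 0.59.
gY = gA + 0.59×3.1 + 0.41×g.
0.41×g = 4.8 − 2.2 − 1.829 = 0.771.
g = 0.771 / 0.41 = 1.88049%.

Physical capital grew 1.880%.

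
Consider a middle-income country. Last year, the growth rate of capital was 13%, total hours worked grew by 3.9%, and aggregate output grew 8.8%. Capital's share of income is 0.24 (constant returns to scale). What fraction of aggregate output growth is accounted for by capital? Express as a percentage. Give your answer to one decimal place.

Capital accounted for 35.5% of growth.

Capital contributed 0.24 × 13 = 3.12 pp.
Share of growth = 3.12 / 8.8 × 100 = 35.455%.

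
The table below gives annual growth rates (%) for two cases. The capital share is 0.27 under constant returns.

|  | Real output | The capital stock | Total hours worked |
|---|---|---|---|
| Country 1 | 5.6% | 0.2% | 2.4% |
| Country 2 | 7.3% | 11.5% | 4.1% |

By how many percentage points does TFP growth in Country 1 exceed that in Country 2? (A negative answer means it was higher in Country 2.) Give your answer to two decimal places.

Labor's share = 1 − 0.27 = 0.73.
Country 1: TFP = 5.6 − 0.054 − 1.752 = 3.794%.
Country 2: TFP = 7.3 − 3.105 − 2.993 = 1.202%.
Difference = 3.794 − (1.202) = 2.592 pp.

2.59 percentage points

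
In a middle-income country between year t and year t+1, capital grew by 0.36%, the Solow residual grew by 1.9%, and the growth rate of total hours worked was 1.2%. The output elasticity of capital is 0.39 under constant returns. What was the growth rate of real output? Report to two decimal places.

2.77%

Labor's share = 1 − 0.39 = 0.61.
Capital: 0.39 × 0.36 = 0.1404 pp.
Total hours worked: 0.61 × 1.2 = 0.732 pp.
Output growth = 1.9 + 0.8724 = 2.7724%.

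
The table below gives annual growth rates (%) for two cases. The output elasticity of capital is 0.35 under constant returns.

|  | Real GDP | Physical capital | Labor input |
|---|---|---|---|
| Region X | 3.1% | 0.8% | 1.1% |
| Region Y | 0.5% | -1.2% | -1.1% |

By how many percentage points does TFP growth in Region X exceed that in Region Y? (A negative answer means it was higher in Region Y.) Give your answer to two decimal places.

0.47 percentage points

Labor's share = 1 − 0.35 = 0.65.
Region X: TFP = 3.1 − 0.28 − 0.715 = 2.105%.
Region Y: TFP = 0.5 + 0.42 + 0.715 = 1.635%.
Difference = 2.105 − (1.635) = 0.47 pp.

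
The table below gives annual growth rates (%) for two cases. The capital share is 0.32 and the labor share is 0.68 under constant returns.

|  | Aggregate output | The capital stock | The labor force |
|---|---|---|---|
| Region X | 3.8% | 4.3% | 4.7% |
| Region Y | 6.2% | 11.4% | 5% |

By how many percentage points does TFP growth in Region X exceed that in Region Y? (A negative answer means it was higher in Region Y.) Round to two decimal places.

0.08 percentage points

Labor's share = 1 − 0.32 = 0.68.
Region X: TFP = 3.8 − 1.376 − 3.196 = -0.772%.
Region Y: TFP = 6.2 − 3.648 − 3.4 = -0.848%.
Difference = -0.772 − (-0.848) = 0.076 pp.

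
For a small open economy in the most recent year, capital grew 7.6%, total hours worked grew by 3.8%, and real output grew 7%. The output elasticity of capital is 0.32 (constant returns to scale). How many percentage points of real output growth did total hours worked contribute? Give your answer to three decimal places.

2.584

Labor's share = 1 − 0.32 = 0.68.
Contribution = share × growth = 0.68 × 3.8 = 2.584 pp.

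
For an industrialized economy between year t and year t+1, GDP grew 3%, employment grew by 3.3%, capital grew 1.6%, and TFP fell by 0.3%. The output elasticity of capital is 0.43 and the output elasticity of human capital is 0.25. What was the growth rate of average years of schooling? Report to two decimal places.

Average years of schooling growth was 6.22%.

Labor's share = 1 − 0.43 − 0.25 = 0.32.
gY = gA + 0.43×1.6 + 0.32×3.3 + 0.25×g.
0.25×g = 3 + 0.3 − 1.744 = 1.556.
g = 1.556 / 0.25 = 6.224%.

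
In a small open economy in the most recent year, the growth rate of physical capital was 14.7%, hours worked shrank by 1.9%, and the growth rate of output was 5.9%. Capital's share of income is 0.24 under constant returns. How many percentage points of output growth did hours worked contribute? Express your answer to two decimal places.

Labor's share = 1 − 0.24 = 0.76.
Contribution = share × growth = 0.76 × (-1.9) = -1.444 pp.

-1.44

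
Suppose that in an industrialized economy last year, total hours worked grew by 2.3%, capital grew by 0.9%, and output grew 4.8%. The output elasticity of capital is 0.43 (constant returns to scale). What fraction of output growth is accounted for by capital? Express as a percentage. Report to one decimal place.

Capital contributed 0.43 × 0.9 = 0.387 pp.
Share of growth = 0.387 / 4.8 × 100 = 8.063%.

8.1%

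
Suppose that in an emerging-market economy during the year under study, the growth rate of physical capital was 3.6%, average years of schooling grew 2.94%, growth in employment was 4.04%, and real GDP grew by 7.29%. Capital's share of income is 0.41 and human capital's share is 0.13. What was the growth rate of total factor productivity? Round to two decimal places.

3.57%

Labor's share = 1 − 0.41 − 0.13 = 0.46.
Physical capital: 0.41 × 3.6 = 1.476 pp.
Average years of schooling: 0.13 × 2.94 = 0.3822 pp.
Employment: 0.46 × 4.04 = 1.8584 pp.
TFP growth = 7.29 − 3.7166 = 3.5734%.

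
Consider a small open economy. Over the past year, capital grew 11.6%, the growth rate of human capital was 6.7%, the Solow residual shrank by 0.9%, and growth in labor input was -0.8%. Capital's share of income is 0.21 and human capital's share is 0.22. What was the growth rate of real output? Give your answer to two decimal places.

Real output growth was 2.55%.

Labor's share = 1 − 0.21 − 0.22 = 0.57.
Capital: 0.21 × 11.6 = 2.436 pp.
Human capital: 0.22 × 6.7 = 1.474 pp.
Labor input: 0.57 × (-0.8) = -0.456 pp.
Output growth = -0.9 + 3.454 = 2.554%.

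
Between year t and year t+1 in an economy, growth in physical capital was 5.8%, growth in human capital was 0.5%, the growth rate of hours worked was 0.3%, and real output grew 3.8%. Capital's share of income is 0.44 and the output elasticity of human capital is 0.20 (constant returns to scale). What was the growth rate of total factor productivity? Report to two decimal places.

1.04%

Labor's share = 1 − 0.44 − 0.2 = 0.36.
Physical capital: 0.44 × 5.8 = 2.552 pp.
Human capital: 0.2 × 0.5 = 0.1 pp.
Hours worked: 0.36 × 0.3 = 0.108 pp.
TFP growth = 3.8 − 2.76 = 1.04%.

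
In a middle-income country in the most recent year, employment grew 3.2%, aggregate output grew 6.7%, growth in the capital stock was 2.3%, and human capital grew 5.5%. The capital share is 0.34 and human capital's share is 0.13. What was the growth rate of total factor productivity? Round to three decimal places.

Labor's share = 1 − 0.34 − 0.13 = 0.53.
The capital stock: 0.34 × 2.3 = 0.782 pp.
Human capital: 0.13 × 5.5 = 0.715 pp.
Employment: 0.53 × 3.2 = 1.696 pp.
TFP growth = 6.7 − 3.193 = 3.507%.

3.507%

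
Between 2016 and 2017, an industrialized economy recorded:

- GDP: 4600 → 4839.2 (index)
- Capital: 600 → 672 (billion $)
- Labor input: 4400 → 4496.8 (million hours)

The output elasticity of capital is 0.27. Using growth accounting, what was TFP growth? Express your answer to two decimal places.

0.35%

GDP growth = (4839.2 − 4600) / 4600 = 5.2%.
Capital growth = (672 − 600) / 600 = 12%.
Labor input growth = (4496.8 − 4400) / 4400 = 2.2%.
Labor's share = 1 − 0.27 = 0.73.
Capital: 0.27 × 12 = 3.24 pp.
Labor input: 0.73 × 2.2 = 1.606 pp.
TFP growth = 5.2 − 4.846 = 0.354%.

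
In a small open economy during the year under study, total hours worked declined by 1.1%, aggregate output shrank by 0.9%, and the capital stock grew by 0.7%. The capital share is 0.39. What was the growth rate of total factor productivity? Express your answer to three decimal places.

-0.502%

Labor's share = 1 − 0.39 = 0.61.
The capital stock: 0.39 × 0.7 = 0.273 pp.
Total hours worked: 0.61 × (-1.1) = -0.671 pp.
TFP growth = -0.9 + 0.398 = -0.502%.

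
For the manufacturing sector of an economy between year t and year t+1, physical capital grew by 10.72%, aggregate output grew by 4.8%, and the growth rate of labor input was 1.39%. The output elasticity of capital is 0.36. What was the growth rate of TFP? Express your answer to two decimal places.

TFP growth was 0.05%.

Labor's share = 1 − 0.36 = 0.64.
Physical capital: 0.36 × 10.72 = 3.8592 pp.
Labor input: 0.64 × 1.39 = 0.8896 pp.
TFP growth = 4.8 − 4.7488 = 0.0512%.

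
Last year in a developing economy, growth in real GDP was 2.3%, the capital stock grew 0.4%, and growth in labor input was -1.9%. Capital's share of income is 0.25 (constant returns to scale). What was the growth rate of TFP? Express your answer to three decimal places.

Labor's share = 1 − 0.25 = 0.75.
The capital stock: 0.25 × 0.4 = 0.1 pp.
Labor input: 0.75 × (-1.9) = -1.425 pp.
TFP growth = 2.3 + 1.325 = 3.625%.

TFP growth was 3.625%.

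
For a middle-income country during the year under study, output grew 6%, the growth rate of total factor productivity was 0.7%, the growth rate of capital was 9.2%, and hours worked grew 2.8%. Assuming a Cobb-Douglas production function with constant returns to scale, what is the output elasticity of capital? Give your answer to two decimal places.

gY = gA + α·gK + (1−α)·gL, so gY − gA − gL = α(gK − gL).
6 − 0.7 − 2.8 = α × (9.2 − 2.8).
2.5 = 6.4 α, so α = 0.3906.

The output elasticity of capital is 0.39.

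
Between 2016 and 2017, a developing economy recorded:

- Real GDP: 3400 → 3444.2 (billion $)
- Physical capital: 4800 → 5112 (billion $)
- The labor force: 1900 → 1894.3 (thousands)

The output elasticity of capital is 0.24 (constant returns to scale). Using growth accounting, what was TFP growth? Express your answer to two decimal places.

Real GDP growth = (3444.2 − 3400) / 3400 = 1.3%.
Physical capital growth = (5112 − 4800) / 4800 = 6.5%.
The labor force growth = (1894.3 − 1900) / 1900 = -0.3%.
Labor's share = 1 − 0.24 = 0.76.
Physical capital: 0.24 × 6.5 = 1.56 pp.
The labor force: 0.76 × (-0.3) = -0.228 pp.
TFP growth = 1.3 − 1.332 = -0.032%.

-0.03%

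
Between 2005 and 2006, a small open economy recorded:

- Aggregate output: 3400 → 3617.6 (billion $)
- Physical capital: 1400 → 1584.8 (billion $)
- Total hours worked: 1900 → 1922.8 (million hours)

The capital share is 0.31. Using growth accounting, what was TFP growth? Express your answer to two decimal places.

TFP grew 1.48%.

Aggregate output growth = (3617.6 − 3400) / 3400 = 6.4%.
Physical capital growth = (1584.8 − 1400) / 1400 = 13.2%.
Total hours worked growth = (1922.8 − 1900) / 1900 = 1.2%.
Labor's share = 1 − 0.31 = 0.69.
Physical capital: 0.31 × 13.2 = 4.092 pp.
Total hours worked: 0.69 × 1.2 = 0.828 pp.
TFP growth = 6.4 − 4.92 = 1.48%.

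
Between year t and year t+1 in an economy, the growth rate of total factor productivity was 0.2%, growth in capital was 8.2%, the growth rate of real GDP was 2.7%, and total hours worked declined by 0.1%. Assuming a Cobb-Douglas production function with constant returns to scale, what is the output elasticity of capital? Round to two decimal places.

gY = gA + α·gK + (1−α)·gL, so gY − gA − gL = α(gK − gL).
2.7 − 0.2 + 0.1 = α × (8.2 − (-0.1)).
2.6 = 8.3 α, so α = 0.3133.

The output elasticity of capital is 0.31.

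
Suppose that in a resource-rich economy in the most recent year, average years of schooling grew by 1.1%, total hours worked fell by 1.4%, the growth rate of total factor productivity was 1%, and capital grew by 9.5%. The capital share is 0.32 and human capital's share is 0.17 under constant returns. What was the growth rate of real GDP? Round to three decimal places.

Real GDP growth was 3.513%.

Labor's share = 1 − 0.32 − 0.17 = 0.51.
Capital: 0.32 × 9.5 = 3.04 pp.
Average years of schooling: 0.17 × 1.1 = 0.187 pp.
Total hours worked: 0.51 × (-1.4) = -0.714 pp.
Output growth = 1 + 2.513 = 3.513%.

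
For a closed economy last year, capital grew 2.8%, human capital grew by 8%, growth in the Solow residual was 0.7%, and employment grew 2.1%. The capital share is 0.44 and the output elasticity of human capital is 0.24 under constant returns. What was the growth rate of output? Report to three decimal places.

4.524%

Labor's share = 1 − 0.44 − 0.24 = 0.32.
Capital: 0.44 × 2.8 = 1.232 pp.
Human capital: 0.24 × 8 = 1.92 pp.
Employment: 0.32 × 2.1 = 0.672 pp.
Output growth = 0.7 + 3.824 = 4.524%.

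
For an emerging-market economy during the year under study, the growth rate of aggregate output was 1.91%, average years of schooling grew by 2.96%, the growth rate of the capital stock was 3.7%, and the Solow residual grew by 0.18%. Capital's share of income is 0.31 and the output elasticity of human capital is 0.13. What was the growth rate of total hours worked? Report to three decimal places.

Total hours worked grew 0.354%.

Labor's share = 1 − 0.31 − 0.13 = 0.56.
gY = gA + 0.31×3.7 + 0.13×2.96 + 0.56×g.
0.56×g = 1.91 − 0.18 − 1.5318 = 0.1982.
g = 0.1982 / 0.56 = 0.35393%.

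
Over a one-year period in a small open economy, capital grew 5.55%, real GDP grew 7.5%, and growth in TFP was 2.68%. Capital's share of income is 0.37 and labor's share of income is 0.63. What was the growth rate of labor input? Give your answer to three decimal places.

4.391%

Labor's share = 1 − 0.37 = 0.63.
gY = gA + 0.37×5.55 + 0.63×g.
0.63×g = 7.5 − 2.68 − 2.0535 = 2.7665.
g = 2.7665 / 0.63 = 4.39127%.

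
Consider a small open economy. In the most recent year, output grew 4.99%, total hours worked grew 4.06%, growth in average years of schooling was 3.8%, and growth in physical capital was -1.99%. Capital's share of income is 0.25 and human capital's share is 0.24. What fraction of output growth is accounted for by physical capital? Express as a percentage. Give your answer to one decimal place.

Physical capital accounted for -10.0% of growth.

Physical capital contributed 0.25 × (-1.99) = -0.4975 pp.
Share of growth = -0.4975 / 4.99 × 100 = -9.97%.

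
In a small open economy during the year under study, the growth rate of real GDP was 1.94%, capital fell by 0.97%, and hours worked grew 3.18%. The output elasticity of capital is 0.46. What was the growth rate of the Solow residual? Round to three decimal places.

0.669%

Labor's share = 1 − 0.46 = 0.54.
Capital: 0.46 × (-0.97) = -0.4462 pp.
Hours worked: 0.54 × 3.18 = 1.7172 pp.
TFP growth = 1.94 − 1.271 = 0.669%.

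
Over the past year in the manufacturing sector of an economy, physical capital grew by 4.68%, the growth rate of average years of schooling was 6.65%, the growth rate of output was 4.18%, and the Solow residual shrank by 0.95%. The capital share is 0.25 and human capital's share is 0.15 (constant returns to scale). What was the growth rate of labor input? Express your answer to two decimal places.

4.94%

Labor's share = 1 − 0.25 − 0.15 = 0.6.
gY = gA + 0.25×4.68 + 0.15×6.65 + 0.6×g.
0.6×g = 4.18 + 0.95 − 2.1675 = 2.9625.
g = 2.9625 / 0.6 = 4.9375%.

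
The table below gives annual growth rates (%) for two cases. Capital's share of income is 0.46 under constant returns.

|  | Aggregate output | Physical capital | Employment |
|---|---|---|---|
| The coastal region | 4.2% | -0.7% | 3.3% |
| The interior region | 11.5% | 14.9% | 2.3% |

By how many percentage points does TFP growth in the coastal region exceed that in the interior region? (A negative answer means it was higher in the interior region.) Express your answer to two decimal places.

-0.66 percentage points

Labor's share = 1 − 0.46 = 0.54.
The coastal region: TFP = 4.2 + 0.322 − 1.782 = 2.74%.
The interior region: TFP = 11.5 − 6.854 − 1.242 = 3.404%.
Difference = 2.74 − (3.404) = -0.664 pp.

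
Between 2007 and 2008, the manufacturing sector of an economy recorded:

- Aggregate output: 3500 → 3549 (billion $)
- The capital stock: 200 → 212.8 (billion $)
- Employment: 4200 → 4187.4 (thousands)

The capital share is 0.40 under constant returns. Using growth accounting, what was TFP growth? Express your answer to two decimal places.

-0.98%

Aggregate output growth = (3549 − 3500) / 3500 = 1.4%.
The capital stock growth = (212.8 − 200) / 200 = 6.4%.
Employment growth = (4187.4 − 4200) / 4200 = -0.3%.
Labor's share = 1 − 0.4 = 0.6.
The capital stock: 0.4 × 6.4 = 2.56 pp.
Employment: 0.6 × (-0.3) = -0.18 pp.
TFP growth = 1.4 − 2.38 = -0.98%.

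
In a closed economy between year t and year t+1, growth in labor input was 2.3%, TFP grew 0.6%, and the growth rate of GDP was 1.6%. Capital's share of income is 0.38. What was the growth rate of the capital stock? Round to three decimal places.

Labor's share = 1 − 0.38 = 0.62.
gY = gA + 0.62×2.3 + 0.38×g.
0.38×g = 1.6 − 0.6 − 1.426 = -0.426.
g = -0.426 / 0.38 = -1.12105%.

-1.121%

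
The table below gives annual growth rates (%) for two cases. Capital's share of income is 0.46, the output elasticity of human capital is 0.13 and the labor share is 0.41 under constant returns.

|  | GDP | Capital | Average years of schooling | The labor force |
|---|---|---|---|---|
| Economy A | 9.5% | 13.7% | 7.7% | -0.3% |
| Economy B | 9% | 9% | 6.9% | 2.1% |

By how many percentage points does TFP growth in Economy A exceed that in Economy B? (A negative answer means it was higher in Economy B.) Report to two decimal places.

-0.78 percentage points

Labor's share = 1 − 0.46 − 0.13 = 0.41.
Economy A: TFP = 9.5 − 6.302 − 1.001 + 0.123 = 2.32%.
Economy B: TFP = 9 − 4.14 − 0.897 − 0.861 = 3.102%.
Difference = 2.32 − (3.102) = -0.782 pp.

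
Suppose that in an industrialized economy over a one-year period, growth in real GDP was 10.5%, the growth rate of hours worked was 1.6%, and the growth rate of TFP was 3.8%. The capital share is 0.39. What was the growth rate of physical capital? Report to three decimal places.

Labor's share = 1 − 0.39 = 0.61.
gY = gA + 0.61×1.6 + 0.39×g.
0.39×g = 10.5 − 3.8 − 0.976 = 5.724.
g = 5.724 / 0.39 = 14.67692%.

14.677%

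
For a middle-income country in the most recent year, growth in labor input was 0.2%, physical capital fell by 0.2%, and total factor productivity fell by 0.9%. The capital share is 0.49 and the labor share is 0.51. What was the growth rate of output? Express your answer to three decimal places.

-0.896%

Labor's share = 1 − 0.49 = 0.51.
Physical capital: 0.49 × (-0.2) = -0.098 pp.
Labor input: 0.51 × 0.2 = 0.102 pp.
Output growth = -0.9 + 0.004 = -0.896%.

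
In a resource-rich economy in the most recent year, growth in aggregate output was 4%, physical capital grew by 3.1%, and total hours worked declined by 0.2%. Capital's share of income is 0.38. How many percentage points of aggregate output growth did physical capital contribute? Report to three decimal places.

Contribution = share × growth = 0.38 × 3.1 = 1.178 pp.

1.178 pp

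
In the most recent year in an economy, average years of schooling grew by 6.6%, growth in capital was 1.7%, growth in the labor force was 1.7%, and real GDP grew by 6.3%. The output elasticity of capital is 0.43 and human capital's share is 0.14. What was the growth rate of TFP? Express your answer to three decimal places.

Labor's share = 1 − 0.43 − 0.14 = 0.43.
Capital: 0.43 × 1.7 = 0.731 pp.
Average years of schooling: 0.14 × 6.6 = 0.924 pp.
The labor force: 0.43 × 1.7 = 0.731 pp.
TFP growth = 6.3 − 2.386 = 3.914%.

3.914%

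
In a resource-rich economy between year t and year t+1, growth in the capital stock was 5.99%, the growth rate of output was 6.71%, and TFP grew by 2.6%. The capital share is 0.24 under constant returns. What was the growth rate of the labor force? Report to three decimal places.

Labor's share = 1 − 0.24 = 0.76.
gY = gA + 0.24×5.99 + 0.76×g.
0.76×g = 6.71 − 2.6 − 1.4376 = 2.6724.
g = 2.6724 / 0.76 = 3.51632%.

The labor force grew 3.516%.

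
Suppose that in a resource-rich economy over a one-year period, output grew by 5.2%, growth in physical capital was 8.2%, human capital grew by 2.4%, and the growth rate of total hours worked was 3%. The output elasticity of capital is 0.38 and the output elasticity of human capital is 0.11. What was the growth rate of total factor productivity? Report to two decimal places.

Labor's share = 1 − 0.38 − 0.11 = 0.51.
Physical capital: 0.38 × 8.2 = 3.116 pp.
Human capital: 0.11 × 2.4 = 0.264 pp.
Total hours worked: 0.51 × 3 = 1.53 pp.
TFP growth = 5.2 − 4.91 = 0.29%.

0.29%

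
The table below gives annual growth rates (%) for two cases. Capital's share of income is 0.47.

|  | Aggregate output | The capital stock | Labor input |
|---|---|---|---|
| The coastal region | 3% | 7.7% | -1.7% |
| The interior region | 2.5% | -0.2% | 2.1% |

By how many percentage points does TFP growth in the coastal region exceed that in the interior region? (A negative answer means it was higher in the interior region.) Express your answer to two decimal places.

-1.20 percentage points

Labor's share = 1 − 0.47 = 0.53.
The coastal region: TFP = 3 − 3.619 + 0.901 = 0.282%.
The interior region: TFP = 2.5 + 0.094 − 1.113 = 1.481%.
Difference = 0.282 − (1.481) = -1.199 pp.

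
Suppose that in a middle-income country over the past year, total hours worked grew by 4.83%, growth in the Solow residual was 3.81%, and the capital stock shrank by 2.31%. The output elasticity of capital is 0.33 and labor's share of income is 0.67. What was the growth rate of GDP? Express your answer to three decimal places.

6.284%

Labor's share = 1 − 0.33 = 0.67.
The capital stock: 0.33 × (-2.31) = -0.7623 pp.
Total hours worked: 0.67 × 4.83 = 3.2361 pp.
Output growth = 3.81 + 2.4738 = 6.2838%.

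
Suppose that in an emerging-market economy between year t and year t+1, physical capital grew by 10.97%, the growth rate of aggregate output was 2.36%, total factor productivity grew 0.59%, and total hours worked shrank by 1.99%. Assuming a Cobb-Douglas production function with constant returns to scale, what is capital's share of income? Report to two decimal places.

0.29

gY = gA + α·gK + (1−α)·gL, so gY − gA − gL = α(gK − gL).
2.36 − 0.59 + 1.99 = α × (10.97 − (-1.99)).
3.76 = 12.96 α, so α = 0.2901.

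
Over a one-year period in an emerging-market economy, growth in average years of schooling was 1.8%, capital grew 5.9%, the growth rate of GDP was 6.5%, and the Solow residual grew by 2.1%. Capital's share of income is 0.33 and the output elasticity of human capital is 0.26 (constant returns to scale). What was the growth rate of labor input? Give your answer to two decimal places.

4.84%

Labor's share = 1 − 0.33 − 0.26 = 0.41.
gY = gA + 0.33×5.9 + 0.26×1.8 + 0.41×g.
0.41×g = 6.5 − 2.1 − 2.415 = 1.985.
g = 1.985 / 0.41 = 4.8415%.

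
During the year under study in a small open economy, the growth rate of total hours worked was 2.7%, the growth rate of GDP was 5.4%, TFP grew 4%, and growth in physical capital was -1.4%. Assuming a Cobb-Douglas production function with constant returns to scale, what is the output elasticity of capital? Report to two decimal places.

gY = gA + α·gK + (1−α)·gL, so gY − gA − gL = α(gK − gL).
5.4 − 4 − 2.7 = α × (-1.4 − 2.7).
-1.3 = -4.1 α, so α = 0.3171.

The output elasticity of capital is 0.32.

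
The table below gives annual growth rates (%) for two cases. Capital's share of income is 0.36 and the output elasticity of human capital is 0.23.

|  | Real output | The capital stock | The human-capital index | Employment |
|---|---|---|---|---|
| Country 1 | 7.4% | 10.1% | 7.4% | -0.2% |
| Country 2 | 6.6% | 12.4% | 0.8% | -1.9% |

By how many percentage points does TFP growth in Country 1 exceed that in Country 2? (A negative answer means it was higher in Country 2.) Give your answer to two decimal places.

-0.59 percentage points

Labor's share = 1 − 0.36 − 0.23 = 0.41.
Country 1: TFP = 7.4 − 3.636 − 1.702 + 0.082 = 2.144%.
Country 2: TFP = 6.6 − 4.464 − 0.184 + 0.779 = 2.731%.
Difference = 2.144 − (2.731) = -0.587 pp.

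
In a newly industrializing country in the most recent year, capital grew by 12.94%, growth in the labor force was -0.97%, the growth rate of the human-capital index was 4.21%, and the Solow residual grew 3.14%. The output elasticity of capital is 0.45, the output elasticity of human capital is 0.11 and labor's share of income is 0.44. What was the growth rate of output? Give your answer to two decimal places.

Labor's share = 1 − 0.45 − 0.11 = 0.44.
Capital: 0.45 × 12.94 = 5.823 pp.
The human-capital index: 0.11 × 4.21 = 0.4631 pp.
The labor force: 0.44 × (-0.97) = -0.4268 pp.
Output growth = 3.14 + 5.8593 = 8.9993%.

9.00%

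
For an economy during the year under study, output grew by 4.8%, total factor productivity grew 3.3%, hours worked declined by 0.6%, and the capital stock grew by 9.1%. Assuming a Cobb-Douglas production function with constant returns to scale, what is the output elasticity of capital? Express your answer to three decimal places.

gY = gA + α·gK + (1−α)·gL, so gY − gA − gL = α(gK − gL).
4.8 − 3.3 + 0.6 = α × (9.1 − (-0.6)).
2.1 = 9.7 α, so α = 0.21649.

The output elasticity of capital is 0.216.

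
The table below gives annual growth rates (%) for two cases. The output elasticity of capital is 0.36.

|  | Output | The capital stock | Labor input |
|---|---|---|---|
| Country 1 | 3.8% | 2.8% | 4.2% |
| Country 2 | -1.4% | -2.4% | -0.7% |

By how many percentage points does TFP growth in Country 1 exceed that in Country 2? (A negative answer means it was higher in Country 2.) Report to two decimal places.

Labor's share = 1 − 0.36 = 0.64.
Country 1: TFP = 3.8 − 1.008 − 2.688 = 0.104%.
Country 2: TFP = -1.4 + 0.864 + 0.448 = -0.088%.
Difference = 0.104 − (-0.088) = 0.192 pp.

0.19 percentage points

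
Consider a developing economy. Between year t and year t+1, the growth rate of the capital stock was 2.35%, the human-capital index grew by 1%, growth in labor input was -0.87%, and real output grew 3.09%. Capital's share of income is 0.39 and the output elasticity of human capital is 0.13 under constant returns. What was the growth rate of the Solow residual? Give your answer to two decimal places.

The Solow residual grew 2.46%.

Labor's share = 1 − 0.39 − 0.13 = 0.48.
The capital stock: 0.39 × 2.35 = 0.9165 pp.
The human-capital index: 0.13 × 1 = 0.13 pp.
Labor input: 0.48 × (-0.87) = -0.4176 pp.
TFP growth = 3.09 − 0.6289 = 2.4611%.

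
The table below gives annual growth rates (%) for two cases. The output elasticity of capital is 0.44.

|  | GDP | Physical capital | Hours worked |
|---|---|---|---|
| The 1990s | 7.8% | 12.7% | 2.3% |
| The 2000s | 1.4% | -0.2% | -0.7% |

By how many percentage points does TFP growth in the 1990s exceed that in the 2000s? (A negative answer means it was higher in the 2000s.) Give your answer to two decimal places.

-0.96 percentage points

Labor's share = 1 − 0.44 = 0.56.
The 1990s: TFP = 7.8 − 5.588 − 1.288 = 0.924%.
The 2000s: TFP = 1.4 + 0.088 + 0.392 = 1.88%.
Difference = 0.924 − (1.88) = -0.956 pp.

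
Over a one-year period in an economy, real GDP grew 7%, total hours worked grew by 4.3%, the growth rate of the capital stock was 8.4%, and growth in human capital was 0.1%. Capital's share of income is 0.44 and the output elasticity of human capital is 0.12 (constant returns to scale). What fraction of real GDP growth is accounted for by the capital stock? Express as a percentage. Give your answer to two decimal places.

The capital stock contributed 0.44 × 8.4 = 3.696 pp.
Share of growth = 3.696 / 7 × 100 = 52.8%.

The capital stock accounted for 52.80% of growth.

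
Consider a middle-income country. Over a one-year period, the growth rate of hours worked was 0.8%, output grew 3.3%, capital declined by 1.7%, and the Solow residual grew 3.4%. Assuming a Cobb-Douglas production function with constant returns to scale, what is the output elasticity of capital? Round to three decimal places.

α = 0.360

gY = gA + α·gK + (1−α)·gL, so gY − gA − gL = α(gK − gL).
3.3 − 3.4 − 0.8 = α × (-1.7 − 0.8).
-0.9 = -2.5 α, so α = 0.36.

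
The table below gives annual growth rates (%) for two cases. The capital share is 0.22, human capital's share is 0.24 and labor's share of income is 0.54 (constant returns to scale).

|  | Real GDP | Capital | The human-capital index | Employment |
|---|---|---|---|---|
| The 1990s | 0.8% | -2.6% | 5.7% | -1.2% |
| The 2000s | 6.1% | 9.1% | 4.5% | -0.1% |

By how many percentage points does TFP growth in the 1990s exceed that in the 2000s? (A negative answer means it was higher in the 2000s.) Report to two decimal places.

-2.42 percentage points

Labor's share = 1 − 0.22 − 0.24 = 0.54.
The 1990s: TFP = 0.8 + 0.572 − 1.368 + 0.648 = 0.652%.
The 2000s: TFP = 6.1 − 2.002 − 1.08 + 0.054 = 3.072%.
Difference = 0.652 − (3.072) = -2.42 pp.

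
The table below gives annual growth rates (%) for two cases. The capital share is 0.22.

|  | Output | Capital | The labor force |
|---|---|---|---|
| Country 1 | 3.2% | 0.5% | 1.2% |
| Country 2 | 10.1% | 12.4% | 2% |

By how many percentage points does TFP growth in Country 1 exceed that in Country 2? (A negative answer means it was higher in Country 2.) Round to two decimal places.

-3.66 percentage points

Labor's share = 1 − 0.22 = 0.78.
Country 1: TFP = 3.2 − 0.11 − 0.936 = 2.154%.
Country 2: TFP = 10.1 − 2.728 − 1.56 = 5.812%.
Difference = 2.154 − (5.812) = -3.658 pp.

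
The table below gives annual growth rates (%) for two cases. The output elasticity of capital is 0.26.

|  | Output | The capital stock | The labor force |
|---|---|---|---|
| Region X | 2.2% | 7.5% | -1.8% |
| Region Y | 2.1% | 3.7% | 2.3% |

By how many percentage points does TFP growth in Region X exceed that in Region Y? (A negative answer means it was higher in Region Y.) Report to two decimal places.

Labor's share = 1 − 0.26 = 0.74.
Region X: TFP = 2.2 − 1.95 + 1.332 = 1.582%.
Region Y: TFP = 2.1 − 0.962 − 1.702 = -0.564%.
Difference = 1.582 − (-0.564) = 2.146 pp.

2.15 percentage points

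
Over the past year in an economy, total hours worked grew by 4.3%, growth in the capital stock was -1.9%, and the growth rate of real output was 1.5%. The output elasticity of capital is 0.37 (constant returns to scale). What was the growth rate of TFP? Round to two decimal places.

Labor's share = 1 − 0.37 = 0.63.
The capital stock: 0.37 × (-1.9) = -0.703 pp.
Total hours worked: 0.63 × 4.3 = 2.709 pp.
TFP growth = 1.5 − 2.006 = -0.506%.

-0.51%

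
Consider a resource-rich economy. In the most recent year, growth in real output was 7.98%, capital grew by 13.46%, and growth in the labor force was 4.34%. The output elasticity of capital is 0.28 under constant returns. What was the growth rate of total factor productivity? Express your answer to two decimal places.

Labor's share = 1 − 0.28 = 0.72.
Capital: 0.28 × 13.46 = 3.7688 pp.
The labor force: 0.72 × 4.34 = 3.1248 pp.
TFP growth = 7.98 − 6.8936 = 1.0864%.

1.09%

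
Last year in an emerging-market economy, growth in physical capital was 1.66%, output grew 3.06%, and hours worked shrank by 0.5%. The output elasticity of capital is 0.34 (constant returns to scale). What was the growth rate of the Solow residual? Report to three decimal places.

Labor's share = 1 − 0.34 = 0.66.
Physical capital: 0.34 × 1.66 = 0.5644 pp.
Hours worked: 0.66 × (-0.5) = -0.33 pp.
TFP growth = 3.06 − 0.2344 = 2.8256%.

The Solow residual growth was 2.826%.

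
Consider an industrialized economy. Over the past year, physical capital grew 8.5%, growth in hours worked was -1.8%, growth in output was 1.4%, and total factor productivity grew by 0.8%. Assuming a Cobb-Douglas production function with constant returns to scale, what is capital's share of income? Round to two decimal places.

α = 0.23

gY = gA + α·gK + (1−α)·gL, so gY − gA − gL = α(gK − gL).
1.4 − 0.8 + 1.8 = α × (8.5 − (-1.8)).
2.4 = 10.3 α, so α = 0.233.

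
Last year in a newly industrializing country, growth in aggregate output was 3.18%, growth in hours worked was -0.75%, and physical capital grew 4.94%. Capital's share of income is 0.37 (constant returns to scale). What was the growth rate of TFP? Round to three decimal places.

Labor's share = 1 − 0.37 = 0.63.
Physical capital: 0.37 × 4.94 = 1.8278 pp.
Hours worked: 0.63 × (-0.75) = -0.4725 pp.
TFP growth = 3.18 − 1.3553 = 1.8247%.

1.825%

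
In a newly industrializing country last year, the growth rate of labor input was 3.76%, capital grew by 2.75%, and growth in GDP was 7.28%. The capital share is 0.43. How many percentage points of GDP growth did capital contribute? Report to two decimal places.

Contribution = share × growth = 0.43 × 2.75 = 1.1825 pp.

1.18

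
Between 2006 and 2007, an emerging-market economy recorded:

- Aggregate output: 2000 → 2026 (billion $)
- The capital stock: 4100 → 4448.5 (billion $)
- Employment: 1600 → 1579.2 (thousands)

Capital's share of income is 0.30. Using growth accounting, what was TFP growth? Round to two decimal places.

-0.34%

Aggregate output growth = (2026 − 2000) / 2000 = 1.3%.
The capital stock growth = (4448.5 − 4100) / 4100 = 8.5%.
Employment growth = (1579.2 − 1600) / 1600 = -1.3%.
Labor's share = 1 − 0.3 = 0.7.
The capital stock: 0.3 × 8.5 = 2.55 pp.
Employment: 0.7 × (-1.3) = -0.91 pp.
TFP growth = 1.3 − 1.64 = -0.34%.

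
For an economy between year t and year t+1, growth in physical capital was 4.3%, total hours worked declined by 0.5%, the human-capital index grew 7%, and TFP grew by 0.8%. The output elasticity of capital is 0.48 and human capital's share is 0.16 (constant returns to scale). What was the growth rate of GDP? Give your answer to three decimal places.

Labor's share = 1 − 0.48 − 0.16 = 0.36.
Physical capital: 0.48 × 4.3 = 2.064 pp.
The human-capital index: 0.16 × 7 = 1.12 pp.
Total hours worked: 0.36 × (-0.5) = -0.18 pp.
Output growth = 0.8 + 3.004 = 3.804%.

GDP growth was 3.804%.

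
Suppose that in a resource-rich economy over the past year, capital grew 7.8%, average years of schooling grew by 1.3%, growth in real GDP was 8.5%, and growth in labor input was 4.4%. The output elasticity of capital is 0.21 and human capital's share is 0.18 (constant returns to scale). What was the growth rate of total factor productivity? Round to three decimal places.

Labor's share = 1 − 0.21 − 0.18 = 0.61.
Capital: 0.21 × 7.8 = 1.638 pp.
Average years of schooling: 0.18 × 1.3 = 0.234 pp.
Labor input: 0.61 × 4.4 = 2.684 pp.
TFP growth = 8.5 − 4.556 = 3.944%.

3.944%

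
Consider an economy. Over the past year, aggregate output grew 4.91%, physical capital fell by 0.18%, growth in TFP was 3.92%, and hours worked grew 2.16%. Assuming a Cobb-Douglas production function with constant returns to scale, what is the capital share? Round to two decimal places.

gY = gA + α·gK + (1−α)·gL, so gY − gA − gL = α(gK − gL).
4.91 − 3.92 − 2.16 = α × (-0.18 − 2.16).
-1.17 = -2.34 α, so α = 0.5.

The capital share is 0.50.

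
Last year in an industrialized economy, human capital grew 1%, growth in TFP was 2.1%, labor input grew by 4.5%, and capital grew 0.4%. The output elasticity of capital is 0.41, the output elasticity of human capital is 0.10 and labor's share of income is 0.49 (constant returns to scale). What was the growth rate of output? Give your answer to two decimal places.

Output growth was 4.57%.

Labor's share = 1 − 0.41 − 0.1 = 0.49.
Capital: 0.41 × 0.4 = 0.164 pp.
Human capital: 0.1 × 1 = 0.1 pp.
Labor input: 0.49 × 4.5 = 2.205 pp.
Output growth = 2.1 + 2.469 = 4.569%.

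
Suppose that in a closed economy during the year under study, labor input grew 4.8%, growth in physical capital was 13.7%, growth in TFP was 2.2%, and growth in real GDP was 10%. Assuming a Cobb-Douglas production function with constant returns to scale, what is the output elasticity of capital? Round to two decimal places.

0.34

gY = gA + α·gK + (1−α)·gL, so gY − gA − gL = α(gK − gL).
10 − 2.2 − 4.8 = α × (13.7 − 4.8).
3 = 8.9 α, so α = 0.3371.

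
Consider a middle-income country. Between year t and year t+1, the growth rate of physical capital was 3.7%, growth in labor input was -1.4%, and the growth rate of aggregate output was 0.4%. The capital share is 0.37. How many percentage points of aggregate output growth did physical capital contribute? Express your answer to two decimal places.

1.37 percentage points

Contribution = share × growth = 0.37 × 3.7 = 1.369 pp.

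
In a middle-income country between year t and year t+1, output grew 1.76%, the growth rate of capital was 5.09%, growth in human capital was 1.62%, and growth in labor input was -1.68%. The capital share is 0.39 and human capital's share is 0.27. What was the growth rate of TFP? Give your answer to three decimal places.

-0.091%

Labor's share = 1 − 0.39 − 0.27 = 0.34.
Capital: 0.39 × 5.09 = 1.9851 pp.
Human capital: 0.27 × 1.62 = 0.4374 pp.
Labor input: 0.34 × (-1.68) = -0.5712 pp.
TFP growth = 1.76 − 1.8513 = -0.0913%.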